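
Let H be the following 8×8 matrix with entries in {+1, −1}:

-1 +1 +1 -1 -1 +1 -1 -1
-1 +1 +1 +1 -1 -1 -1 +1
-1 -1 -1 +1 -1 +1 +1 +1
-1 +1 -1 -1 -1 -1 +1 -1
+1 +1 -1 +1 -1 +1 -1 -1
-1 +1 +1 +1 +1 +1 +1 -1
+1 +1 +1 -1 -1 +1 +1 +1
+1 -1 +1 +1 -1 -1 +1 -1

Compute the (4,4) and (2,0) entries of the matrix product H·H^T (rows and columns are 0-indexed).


Row 0 of H: [-1, 1, 1, -1, -1, 1, -1, -1].
Row 2 of H: [-1, -1, -1, 1, -1, 1, 1, 1].
Row 4 of H: [1, 1, -1, 1, -1, 1, -1, -1].
(H·H^T)[4][4] = Σ_j H[4][j]·H[4][j] = (1)² + (1)² + (-1)² + (1)² + (-1)² + (1)² + (-1)² + (-1)² = 1 + 1 + 1 + 1 + 1 + 1 + 1 + 1 = 8.
(H·H^T)[2][0] = Σ_j H[2][j]·H[0][j] = (-1)·(-1) + (-1)·(1) + (-1)·(1) + (1)·(-1) + (-1)·(-1) + (1)·(1) + (1)·(-1) + (1)·(-1) = 1 + -1 + -1 + -1 + 1 + 1 + -1 + -1 = -2.
Rows 2 and 0 are not orthogonal (dot product = -2 ≠ 0), so H is not a Hadamard matrix.

(4,4) entry = 8; (2,0) entry = -2.


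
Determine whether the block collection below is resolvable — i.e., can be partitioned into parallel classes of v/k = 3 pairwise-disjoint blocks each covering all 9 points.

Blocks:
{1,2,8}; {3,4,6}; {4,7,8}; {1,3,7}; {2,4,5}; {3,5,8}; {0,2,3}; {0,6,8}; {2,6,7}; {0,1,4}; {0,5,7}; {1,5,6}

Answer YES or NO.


v = 9, block size k = 3, number of blocks = 12.
For resolvability, blocks must partition into parallel classes of size v/k = 3.
Total blocks must therefore be a multiple of 3: 12 = 3·4 + 0 ⇒ divisible ✓.
Greedy packing gives 4 candidate class(es). Each should be a full parallel class (size 3, covers all 9 points).
  Class 1 (3 blocks): {1,2,8}; {3,4,6}; {0,5,7}. Points covered: [0, 1, 2, 3, 4, 5, 6, 7, 8].
  Class 2 (3 blocks): {4,7,8}; {0,2,3}; {1,5,6}. Points covered: [0, 1, 2, 3, 4, 5, 6, 7, 8].
  Class 3 (3 blocks): {1,3,7}; {2,4,5}; {0,6,8}. Points covered: [0, 1, 2, 3, 4, 5, 6, 7, 8].
  Class 4 (3 blocks): {3,5,8}; {2,6,7}; {0,1,4}. Points covered: [0, 1, 2, 3, 4, 5, 6, 7, 8].
All classes full (size 3)? YES. All classes cover every point? YES.
Resolvable? YES.

YES


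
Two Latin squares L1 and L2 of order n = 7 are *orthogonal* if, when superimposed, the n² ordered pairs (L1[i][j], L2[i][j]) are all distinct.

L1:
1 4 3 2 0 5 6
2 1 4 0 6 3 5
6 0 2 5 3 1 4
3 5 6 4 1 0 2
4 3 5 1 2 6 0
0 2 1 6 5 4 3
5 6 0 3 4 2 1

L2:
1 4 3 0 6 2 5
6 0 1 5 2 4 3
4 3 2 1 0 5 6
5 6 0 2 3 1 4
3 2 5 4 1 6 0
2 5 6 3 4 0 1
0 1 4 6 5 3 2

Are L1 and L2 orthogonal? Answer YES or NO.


Form the n² = 49 superimposed pairs (L1[i][j], L2[i][j]), row by row (rows and columns indexed from 0):
row 0: (1,1) (4,4) (3,3) (2,0) (0,6) (5,2) (6,5)
row 1: (2,6) (1,0) (4,1) (0,5) (6,2) (3,4) (5,3)
row 2: (6,4) (0,3) (2,2) (5,1) (3,0) (1,5) (4,6)
row 3: (3,5) (5,6) (6,0) (4,2) (1,3) (0,1) (2,4)
row 4: (4,3) (3,2) (5,5) (1,4) (2,1) (6,6) (0,0)
row 5: (0,2) (2,5) (1,6) (6,3) (5,4) (4,0) (3,1)
row 6: (5,0) (6,1) (0,4) (3,6) (4,5) (2,3) (1,2)
Orthogonality requires all 49 pairs distinct.
Check by first coordinate: for each symbol s of L1, list the L2 entries in the n cells where L1 = s; they must all differ.
  L1 = 0: L2 entries (in reading order) 6, 5, 3, 1, 0, 2, 4 — all 7 distinct ✓
  L1 = 1: L2 entries (in reading order) 1, 0, 5, 3, 4, 6, 2 — all 7 distinct ✓
  L1 = 2: L2 entries (in reading order) 0, 6, 2, 4, 1, 5, 3 — all 7 distinct ✓
  L1 = 3: L2 entries (in reading order) 3, 4, 0, 5, 2, 1, 6 — all 7 distinct ✓
  L1 = 4: L2 entries (in reading order) 4, 1, 6, 2, 3, 0, 5 — all 7 distinct ✓
  L1 = 5: L2 entries (in reading order) 2, 3, 1, 6, 5, 4, 0 — all 7 distinct ✓
  L1 = 6: L2 entries (in reading order) 5, 2, 4, 0, 6, 3, 1 — all 7 distinct ✓
Every symbol of L1 meets every symbol of L2 exactly once, so all 49 pairs are distinct (49 of 49).
Conclusion: YES.

YES


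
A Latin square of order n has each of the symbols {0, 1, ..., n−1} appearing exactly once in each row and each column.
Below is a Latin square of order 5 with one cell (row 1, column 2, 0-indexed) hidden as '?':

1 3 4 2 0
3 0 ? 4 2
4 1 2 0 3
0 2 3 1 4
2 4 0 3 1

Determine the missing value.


Row 1 contains symbols [0, 2, 3, 4] — missing [1].
Column 2 contains symbols [0, 2, 3, 4] — missing [1].
The missing symbol must appear in both missing sets; intersection = [1].
Therefore the hidden value is 1.

Missing value = 1.


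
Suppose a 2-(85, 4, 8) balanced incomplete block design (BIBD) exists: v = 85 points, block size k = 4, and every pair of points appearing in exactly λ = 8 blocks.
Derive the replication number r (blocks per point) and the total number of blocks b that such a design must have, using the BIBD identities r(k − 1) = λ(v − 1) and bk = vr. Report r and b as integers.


Any 2-(v, k, λ) BIBD satisfies two necessary conditions:
  (i)  Each point sits in r blocks, and counting incidences through any fixed point gives r(k − 1) = λ(v − 1), so r = λ(v − 1)/(k − 1).
  (ii) Total incidences bk = vr, so b = vr/k.
Step 1: r = λ(v − 1)/(k − 1) = 8·(85 − 1)/(4 − 1) = 8·84/3 = 672/3 = 224.
Step 2: b = vr/k = 85·224/4 = 19040/4 = 4760.
Check integrality: r = 224 ∈ Z ✓, b = 4760 ∈ Z ✓.
(These identities are necessary conditions: they determine r and b for any design with these parameters, but do not by themselves prove that one exists.)

r = 224, b = 4760.


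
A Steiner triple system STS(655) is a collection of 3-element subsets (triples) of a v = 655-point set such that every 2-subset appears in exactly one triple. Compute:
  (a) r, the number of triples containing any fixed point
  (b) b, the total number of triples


An STS(v) is a 2-(v, 3, 1) BIBD: block size k = 3, λ = 1.
Replication: r(k − 1) = λ(v − 1) ⇒ r·2 = 655 − 1 = 654 ⇒ r = 327.
Block count: bk = vr ⇒ b·3 = 655·327 = 214185 ⇒ b = 71395.

r = 327, b = 71395.


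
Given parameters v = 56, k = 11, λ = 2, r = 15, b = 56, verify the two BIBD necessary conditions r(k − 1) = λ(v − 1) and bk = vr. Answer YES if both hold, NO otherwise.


Condition (i): r(k − 1) = 15·10 = 150; λ(v − 1) = 2·55 = 110. Match? NO.
Condition (ii): bk = 56·11 = 616; vr = 56·15 = 840. Match? NO.
Both conditions hold? NO.

NO


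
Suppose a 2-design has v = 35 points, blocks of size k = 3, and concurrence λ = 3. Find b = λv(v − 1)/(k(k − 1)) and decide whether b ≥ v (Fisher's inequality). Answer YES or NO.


b = λv(v − 1)/(k(k − 1)) = 3·35·34/(3·2) = 3570/6 = 595.
Compare with v = 35: b ≥ v, so Fisher's inequality holds.

YES


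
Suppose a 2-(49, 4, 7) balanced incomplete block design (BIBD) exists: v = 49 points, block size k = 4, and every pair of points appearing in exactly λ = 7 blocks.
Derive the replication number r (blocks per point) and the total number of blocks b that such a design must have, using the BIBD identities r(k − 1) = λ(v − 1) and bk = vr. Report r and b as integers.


Any 2-(v, k, λ) BIBD satisfies two necessary conditions:
  (i)  Each point sits in r blocks, and counting incidences through any fixed point gives r(k − 1) = λ(v − 1), so r = λ(v − 1)/(k − 1).
  (ii) Total incidences bk = vr, so b = vr/k.
Step 1: r = λ(v − 1)/(k − 1) = 7·(49 − 1)/(4 − 1) = 7·48/3 = 336/3 = 112.
Step 2: b = vr/k = 49·112/4 = 5488/4 = 1372.
Check integrality: r = 112 ∈ Z ✓, b = 1372 ∈ Z ✓.
(These identities are necessary conditions: they determine r and b for any design with these parameters, but do not by themselves prove that one exists.)

r = 112, b = 1372.


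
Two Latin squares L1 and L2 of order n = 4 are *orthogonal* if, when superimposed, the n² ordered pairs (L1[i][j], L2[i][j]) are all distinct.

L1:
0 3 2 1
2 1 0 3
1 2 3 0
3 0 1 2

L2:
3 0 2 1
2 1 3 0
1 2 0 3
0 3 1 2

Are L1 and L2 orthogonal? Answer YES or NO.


Form the n² = 16 superimposed pairs (L1[i][j], L2[i][j]), row by row (rows and columns indexed from 0):
row 0: (0,3) (3,0) (2,2) (1,1)
row 1: (2,2) (1,1) (0,3) (3,0)
row 2: (1,1) (2,2) (3,0) (0,3)
row 3: (3,0) (0,3) (1,1) (2,2)
Orthogonality requires all 16 pairs distinct.
But the pair (2,2) repeats: cell (0,2) has L1 = 2, L2 = 2, and cell (1,0) has L1 = 2, L2 = 2.
A repeated pair means some other pair never occurs (only 4 distinct pairs out of 16), so the squares are not orthogonal.
Conclusion: NO.

NO


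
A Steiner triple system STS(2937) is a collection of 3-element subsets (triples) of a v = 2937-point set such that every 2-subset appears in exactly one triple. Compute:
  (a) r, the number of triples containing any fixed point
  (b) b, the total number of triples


An STS(v) is a 2-(v, 3, 1) BIBD: block size k = 3, λ = 1.
Replication: r(k − 1) = λ(v − 1) ⇒ r·2 = 2937 − 1 = 2936 ⇒ r = 1468.
Block count: b = v(v − 1)/6 = 2937·2936/6 = 8623032/6 = 1437172.

r = 1468, b = 1437172.


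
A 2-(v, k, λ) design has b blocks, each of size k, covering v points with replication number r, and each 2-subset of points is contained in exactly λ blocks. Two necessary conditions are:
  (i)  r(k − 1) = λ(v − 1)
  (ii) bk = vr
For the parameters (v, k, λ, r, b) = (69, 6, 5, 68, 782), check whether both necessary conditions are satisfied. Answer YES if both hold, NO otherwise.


Condition (i): r(k − 1) = 68·5 = 340; λ(v − 1) = 5·68 = 340. Match? YES.
Condition (ii): bk = 782·6 = 4692; vr = 69·68 = 4692. Match? YES.
Both conditions hold? YES.

YES


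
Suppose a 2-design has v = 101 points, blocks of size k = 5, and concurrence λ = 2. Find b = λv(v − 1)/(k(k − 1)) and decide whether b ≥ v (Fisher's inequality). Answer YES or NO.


r = λ(v − 1)/(k − 1) = 2·100/4 = 50.
b = vr/k = 101·50/5 = 1010.
Fisher's inequality: b ≥ v ⇔ 1010 ≥ 101? YES.

YES


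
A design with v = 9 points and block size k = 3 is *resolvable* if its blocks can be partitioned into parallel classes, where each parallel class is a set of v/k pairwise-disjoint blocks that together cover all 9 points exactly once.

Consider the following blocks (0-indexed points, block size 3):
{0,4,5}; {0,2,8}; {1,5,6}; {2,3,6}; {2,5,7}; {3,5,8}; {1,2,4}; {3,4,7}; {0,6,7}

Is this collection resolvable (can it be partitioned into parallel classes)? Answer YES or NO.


v = 9, block size k = 3, number of blocks = 9.
For resolvability, blocks must partition into parallel classes of size v/k = 3.
Total blocks must therefore be a multiple of 3: 9 = 3·3 + 0 ⇒ divisible ✓.
Consider block {0,4,5}. The only other block(s) in the collection disjoint from it are {2,3,6} — just 1 block(s). Any parallel class containing {0,4,5} would need 2 other blocks each disjoint from it, so no parallel class of size 3 can contain {0,4,5}.
Since every block must belong to some parallel class in a resolution, the collection cannot be partitioned into parallel classes.
Resolvable? NO.

NO


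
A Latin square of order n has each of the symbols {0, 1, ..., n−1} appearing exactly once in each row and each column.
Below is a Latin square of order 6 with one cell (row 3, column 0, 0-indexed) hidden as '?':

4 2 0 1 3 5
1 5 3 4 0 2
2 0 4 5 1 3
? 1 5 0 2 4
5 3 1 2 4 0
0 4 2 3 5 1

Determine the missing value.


Row 3 contains symbols [0, 1, 2, 4, 5] — missing [3].
Column 0 contains symbols [0, 1, 2, 4, 5] — missing [3].
The missing symbol must appear in both missing sets; intersection = [3].
Therefore the hidden value is 3.

Missing value = 3.


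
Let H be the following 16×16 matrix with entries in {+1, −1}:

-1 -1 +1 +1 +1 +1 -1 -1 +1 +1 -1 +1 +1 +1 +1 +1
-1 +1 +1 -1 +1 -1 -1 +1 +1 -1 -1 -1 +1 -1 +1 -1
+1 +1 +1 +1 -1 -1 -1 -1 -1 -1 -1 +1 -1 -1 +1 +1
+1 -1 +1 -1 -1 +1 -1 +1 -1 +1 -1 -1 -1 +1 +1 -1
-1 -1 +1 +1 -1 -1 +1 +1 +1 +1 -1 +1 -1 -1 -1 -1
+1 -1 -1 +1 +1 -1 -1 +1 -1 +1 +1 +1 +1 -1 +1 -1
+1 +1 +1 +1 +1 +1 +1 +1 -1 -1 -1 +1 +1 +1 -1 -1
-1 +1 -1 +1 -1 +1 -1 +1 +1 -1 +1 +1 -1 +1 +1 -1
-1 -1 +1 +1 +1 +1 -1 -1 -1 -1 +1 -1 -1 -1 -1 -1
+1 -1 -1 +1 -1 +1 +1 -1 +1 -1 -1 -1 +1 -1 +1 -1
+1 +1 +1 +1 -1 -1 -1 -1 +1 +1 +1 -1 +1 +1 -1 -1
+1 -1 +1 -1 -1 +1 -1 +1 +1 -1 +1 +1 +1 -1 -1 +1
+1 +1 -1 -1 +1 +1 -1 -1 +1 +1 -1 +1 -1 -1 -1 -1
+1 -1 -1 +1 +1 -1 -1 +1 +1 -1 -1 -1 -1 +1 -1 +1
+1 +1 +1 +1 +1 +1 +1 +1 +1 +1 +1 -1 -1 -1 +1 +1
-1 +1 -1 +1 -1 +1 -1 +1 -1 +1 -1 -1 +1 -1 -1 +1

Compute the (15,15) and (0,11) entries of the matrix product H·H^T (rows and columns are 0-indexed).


Row 0 of H: [-1, -1, 1, 1, 1, 1, -1, -1, 1, 1, -1, 1, 1, 1, 1, 1].
Row 11 of H: [1, -1, 1, -1, -1, 1, -1, 1, 1, -1, 1, 1, 1, -1, -1, 1].
Row 15 of H: [-1, 1, -1, 1, -1, 1, -1, 1, -1, 1, -1, -1, 1, -1, -1, 1].
(H·H^T)[15][15] = Σ_j H[15][j]·H[15][j] = (-1)² + (1)² + (-1)² + (1)² + (-1)² + (1)² + (-1)² + (1)² + (-1)² + (1)² + (-1)² + (-1)² + (1)² + (-1)² + (-1)² + (1)² = 1 + 1 + 1 + 1 + 1 + 1 + 1 + 1 + 1 + 1 + 1 + 1 + 1 + 1 + 1 + 1 = 16.
(H·H^T)[0][11] = Σ_j H[0][j]·H[11][j] = (-1)·(1) + (-1)·(-1) + (1)·(1) + (1)·(-1) + (1)·(-1) + (1)·(1) + (-1)·(-1) + (-1)·(1) + (1)·(1) + (1)·(-1) + (-1)·(1) + (1)·(1) + (1)·(1) + (1)·(-1) + (1)·(-1) + (1)·(1) = -1 + 1 + 1 + -1 + -1 + 1 + 1 + -1 + 1 + -1 + -1 + 1 + 1 + -1 + -1 + 1 = 0.
So rows 0 and 11 are orthogonal; the diagonal entry equals n = 16.

(15,15) entry = 16; (0,11) entry = 0.


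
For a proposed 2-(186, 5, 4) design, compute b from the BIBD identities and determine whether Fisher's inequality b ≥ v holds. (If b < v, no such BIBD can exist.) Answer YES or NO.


r = λ(v − 1)/(k − 1) = 4·185/4 = 185.
b = vr/k = 186·185/5 = 6882.
Fisher's inequality: b ≥ v ⇔ 6882 ≥ 186? YES.

YES


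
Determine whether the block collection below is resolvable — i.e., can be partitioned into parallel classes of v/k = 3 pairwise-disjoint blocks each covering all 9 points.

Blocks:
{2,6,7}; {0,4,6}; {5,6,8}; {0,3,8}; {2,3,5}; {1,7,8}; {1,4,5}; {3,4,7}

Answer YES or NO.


v = 9, block size k = 3, number of blocks = 8.
For resolvability, blocks must partition into parallel classes of size v/k = 3.
Total blocks must therefore be a multiple of 3: 8 = 3·2 + 2 ⇒ not divisible ✗.
Resolvable? NO.

NO


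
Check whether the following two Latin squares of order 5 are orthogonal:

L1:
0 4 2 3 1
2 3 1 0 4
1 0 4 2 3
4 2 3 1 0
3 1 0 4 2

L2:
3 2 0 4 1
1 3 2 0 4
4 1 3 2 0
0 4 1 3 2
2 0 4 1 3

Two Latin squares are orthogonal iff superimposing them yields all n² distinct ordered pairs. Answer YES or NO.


Form the n² = 25 superimposed pairs (L1[i][j], L2[i][j]), row by row (rows and columns indexed from 0):
row 0: (0,3) (4,2) (2,0) (3,4) (1,1)
row 1: (2,1) (3,3) (1,2) (0,0) (4,4)
row 2: (1,4) (0,1) (4,3) (2,2) (3,0)
row 3: (4,0) (2,4) (3,1) (1,3) (0,2)
row 4: (3,2) (1,0) (0,4) (4,1) (2,3)
Orthogonality requires all 25 pairs distinct.
Check by first coordinate: for each symbol s of L1, list the L2 entries in the n cells where L1 = s; they must all differ.
  L1 = 0: L2 entries (in reading order) 3, 0, 1, 2, 4 — all 5 distinct ✓
  L1 = 1: L2 entries (in reading order) 1, 2, 4, 3, 0 — all 5 distinct ✓
  L1 = 2: L2 entries (in reading order) 0, 1, 2, 4, 3 — all 5 distinct ✓
  L1 = 3: L2 entries (in reading order) 4, 3, 0, 1, 2 — all 5 distinct ✓
  L1 = 4: L2 entries (in reading order) 2, 4, 3, 0, 1 — all 5 distinct ✓
Every symbol of L1 meets every symbol of L2 exactly once, so all 25 pairs are distinct (25 of 25).
Conclusion: YES.

YES


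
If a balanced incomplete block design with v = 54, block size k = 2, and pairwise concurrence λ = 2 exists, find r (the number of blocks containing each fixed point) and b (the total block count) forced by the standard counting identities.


Any 2-(v, k, λ) BIBD satisfies two necessary conditions:
  (i)  Each point sits in r blocks, and counting incidences through any fixed point gives r(k − 1) = λ(v − 1), so r = λ(v − 1)/(k − 1).
  (ii) Total incidences bk = vr, so b = vr/k.
Step 1: r = λ(v − 1)/(k − 1) = 2·(54 − 1)/(2 − 1) = 2·53/1 = 106/1 = 106.
Step 2: b = vr/k = 54·106/2 = 5724/2 = 2862.
Check integrality: r = 106 ∈ Z ✓, b = 2862 ∈ Z ✓.
(These identities are necessary conditions: they determine r and b for any design with these parameters, but do not by themselves prove that one exists.)

r = 106, b = 2862.


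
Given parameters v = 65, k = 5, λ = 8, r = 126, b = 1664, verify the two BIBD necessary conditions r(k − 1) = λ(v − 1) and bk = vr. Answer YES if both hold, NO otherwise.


Condition (i): r(k − 1) = 126·4 = 504; λ(v − 1) = 8·64 = 512. Match? NO.
Condition (ii): bk = 1664·5 = 8320; vr = 65·126 = 8190. Match? NO.
Both conditions hold? NO.

NO


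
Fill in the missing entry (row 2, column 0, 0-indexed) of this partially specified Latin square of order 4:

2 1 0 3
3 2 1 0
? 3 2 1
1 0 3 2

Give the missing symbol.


Row 2 contains symbols [1, 2, 3] — missing [0].
Column 0 contains symbols [1, 2, 3] — missing [0].
The missing symbol must appear in both missing sets; intersection = [0].
Therefore the hidden value is 0.

Missing value = 0.


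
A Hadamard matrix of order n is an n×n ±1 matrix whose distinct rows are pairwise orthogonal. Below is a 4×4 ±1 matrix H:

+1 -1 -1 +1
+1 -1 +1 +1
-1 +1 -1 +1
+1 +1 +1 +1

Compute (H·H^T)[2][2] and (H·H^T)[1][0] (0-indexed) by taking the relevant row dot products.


Row 0 of H: [1, -1, -1, 1].
Row 1 of H: [1, -1, 1, 1].
Row 2 of H: [-1, 1, -1, 1].
(H·H^T)[2][2] = Σ_j H[2][j]·H[2][j] = (-1)² + (1)² + (-1)² + (1)² = 1 + 1 + 1 + 1 = 4.
(H·H^T)[1][0] = Σ_j H[1][j]·H[0][j] = (1)·(1) + (-1)·(-1) + (1)·(-1) + (1)·(1) = 1 + 1 + -1 + 1 = 2.
Rows 1 and 0 are not orthogonal (dot product = 2 ≠ 0), so H is not a Hadamard matrix.

(2,2) entry = 4; (1,0) entry = 2.


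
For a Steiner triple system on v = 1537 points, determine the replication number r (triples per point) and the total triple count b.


An STS(v) is a 2-(v, 3, 1) BIBD: block size k = 3, λ = 1.
Replication: r(k − 1) = λ(v − 1) ⇒ r·2 = 1537 − 1 = 1536 ⇒ r = 768.
Block count: b = v(v − 1)/6 = 1537·1536/6 = 2360832/6 = 393472.

r = 768, b = 393472.


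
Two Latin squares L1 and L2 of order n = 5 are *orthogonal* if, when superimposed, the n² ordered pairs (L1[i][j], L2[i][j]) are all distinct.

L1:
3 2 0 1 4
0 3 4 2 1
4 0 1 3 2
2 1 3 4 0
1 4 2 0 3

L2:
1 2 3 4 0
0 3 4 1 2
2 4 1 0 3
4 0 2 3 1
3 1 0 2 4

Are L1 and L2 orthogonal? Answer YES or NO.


Form the n² = 25 superimposed pairs (L1[i][j], L2[i][j]), row by row (rows and columns indexed from 0):
row 0: (3,1) (2,2) (0,3) (1,4) (4,0)
row 1: (0,0) (3,3) (4,4) (2,1) (1,2)
row 2: (4,2) (0,4) (1,1) (3,0) (2,3)
row 3: (2,4) (1,0) (3,2) (4,3) (0,1)
row 4: (1,3) (4,1) (2,0) (0,2) (3,4)
Orthogonality requires all 25 pairs distinct.
Check by first coordinate: for each symbol s of L1, list the L2 entries in the n cells where L1 = s; they must all differ.
  L1 = 0: L2 entries (in reading order) 3, 0, 4, 1, 2 — all 5 distinct ✓
  L1 = 1: L2 entries (in reading order) 4, 2, 1, 0, 3 — all 5 distinct ✓
  L1 = 2: L2 entries (in reading order) 2, 1, 3, 4, 0 — all 5 distinct ✓
  L1 = 3: L2 entries (in reading order) 1, 3, 0, 2, 4 — all 5 distinct ✓
  L1 = 4: L2 entries (in reading order) 0, 4, 2, 3, 1 — all 5 distinct ✓
Every symbol of L1 meets every symbol of L2 exactly once, so all 25 pairs are distinct (25 of 25).
Conclusion: YES.

YES


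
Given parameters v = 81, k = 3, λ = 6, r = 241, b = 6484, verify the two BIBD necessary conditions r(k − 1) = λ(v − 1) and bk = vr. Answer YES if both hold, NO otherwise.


Condition (i): r(k − 1) = 241·2 = 482; λ(v − 1) = 6·80 = 480. Match? NO.
Condition (ii): bk = 6484·3 = 19452; vr = 81·241 = 19521. Match? NO.
Both conditions hold? NO.

NO


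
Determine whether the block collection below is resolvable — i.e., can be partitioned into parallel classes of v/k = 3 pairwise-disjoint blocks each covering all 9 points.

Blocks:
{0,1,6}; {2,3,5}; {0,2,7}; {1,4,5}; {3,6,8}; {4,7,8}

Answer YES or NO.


v = 9, block size k = 3, number of blocks = 6.
For resolvability, blocks must partition into parallel classes of size v/k = 3.
Total blocks must therefore be a multiple of 3: 6 = 3·2 + 0 ⇒ divisible ✓.
Greedy packing gives 2 candidate class(es). Each should be a full parallel class (size 3, covers all 9 points).
  Class 1 (3 blocks): {0,1,6}; {2,3,5}; {4,7,8}. Points covered: [0, 1, 2, 3, 4, 5, 6, 7, 8].
  Class 2 (3 blocks): {0,2,7}; {1,4,5}; {3,6,8}. Points covered: [0, 1, 2, 3, 4, 5, 6, 7, 8].
All classes full (size 3)? YES. All classes cover every point? YES.
Resolvable? YES.

YES


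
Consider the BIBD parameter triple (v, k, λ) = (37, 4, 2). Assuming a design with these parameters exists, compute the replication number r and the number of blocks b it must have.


Any 2-(v, k, λ) BIBD satisfies two necessary conditions:
  (i)  Each point sits in r blocks, and counting incidences through any fixed point gives r(k − 1) = λ(v − 1), so r = λ(v − 1)/(k − 1).
  (ii) Total incidences bk = vr, so b = vr/k.
Step 1: r = λ(v − 1)/(k − 1) = 2·(37 − 1)/(4 − 1) = 2·36/3 = 72/3 = 24.
Step 2: b = vr/k = 37·24/4 = 888/4 = 222.
Check integrality: r = 24 ∈ Z ✓, b = 222 ∈ Z ✓.
(These identities are necessary conditions: they determine r and b for any design with these parameters, but do not by themselves prove that one exists.)

r = 24, b = 222.


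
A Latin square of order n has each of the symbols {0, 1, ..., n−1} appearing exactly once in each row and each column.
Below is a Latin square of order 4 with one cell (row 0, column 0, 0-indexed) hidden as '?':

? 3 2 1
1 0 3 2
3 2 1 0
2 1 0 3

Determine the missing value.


Row 0 contains symbols [1, 2, 3] — missing [0].
Column 0 contains symbols [1, 2, 3] — missing [0].
The missing symbol must appear in both missing sets; intersection = [0].
Therefore the hidden value is 0.

Missing value = 0.


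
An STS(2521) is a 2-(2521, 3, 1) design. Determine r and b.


An STS(v) is a 2-(v, 3, 1) BIBD: block size k = 3, λ = 1.
Replication: r(k − 1) = λ(v − 1) ⇒ r·2 = 2521 − 1 = 2520 ⇒ r = 1260.
Block count: bk = vr ⇒ b·3 = 2521·1260 = 3176460 ⇒ b = 1058820.
(Check via b = v(v − 1)/6 = 2521·2520/6 = 6352920/6 = 1058820.)

r = 1260, b = 1058820.


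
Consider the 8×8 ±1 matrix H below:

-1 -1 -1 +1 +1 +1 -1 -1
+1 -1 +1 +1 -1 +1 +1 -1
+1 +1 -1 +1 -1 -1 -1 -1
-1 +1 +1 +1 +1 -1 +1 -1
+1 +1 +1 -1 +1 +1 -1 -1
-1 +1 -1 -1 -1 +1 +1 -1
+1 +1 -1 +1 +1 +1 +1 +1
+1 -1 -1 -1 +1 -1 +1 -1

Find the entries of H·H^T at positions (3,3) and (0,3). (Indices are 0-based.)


Row 0 of H: [-1, -1, -1, 1, 1, 1, -1, -1].
Row 3 of H: [-1, 1, 1, 1, 1, -1, 1, -1].
(H·H^T)[3][3] = Σ_j H[3][j]·H[3][j] = (-1)² + (1)² + (1)² + (1)² + (1)² + (-1)² + (1)² + (-1)² = 1 + 1 + 1 + 1 + 1 + 1 + 1 + 1 = 8.
(H·H^T)[0][3] = Σ_j H[0][j]·H[3][j] = (-1)·(-1) + (-1)·(1) + (-1)·(1) + (1)·(1) + (1)·(1) + (1)·(-1) + (-1)·(1) + (-1)·(-1) = 1 + -1 + -1 + 1 + 1 + -1 + -1 + 1 = 0.
So rows 0 and 3 are orthogonal; the diagonal entry equals n = 8.

(3,3) entry = 8; (0,3) entry = 0.


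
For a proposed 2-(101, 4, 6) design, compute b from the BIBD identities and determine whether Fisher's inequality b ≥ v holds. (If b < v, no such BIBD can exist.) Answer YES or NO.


r = λ(v − 1)/(k − 1) = 6·100/3 = 200.
b = vr/k = 101·200/4 = 5050.
Fisher's inequality: b ≥ v ⇔ 5050 ≥ 101? YES.

YES


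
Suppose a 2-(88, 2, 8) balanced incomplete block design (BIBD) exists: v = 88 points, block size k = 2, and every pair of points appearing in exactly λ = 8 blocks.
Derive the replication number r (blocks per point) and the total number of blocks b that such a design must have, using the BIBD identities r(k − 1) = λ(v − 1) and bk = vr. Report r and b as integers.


Any 2-(v, k, λ) BIBD satisfies two necessary conditions:
  (i)  Each point sits in r blocks, and counting incidences through any fixed point gives r(k − 1) = λ(v − 1), so r = λ(v − 1)/(k − 1).
  (ii) Total incidences bk = vr, so b = vr/k.
Step 1: r = λ(v − 1)/(k − 1) = 8·(88 − 1)/(2 − 1) = 8·87/1 = 696/1 = 696.
Step 2: b = vr/k = 88·696/2 = 61248/2 = 30624.
Check integrality: r = 696 ∈ Z ✓, b = 30624 ∈ Z ✓.
(These identities are necessary conditions: they determine r and b for any design with these parameters, but do not by themselves prove that one exists.)

r = 696, b = 30624.


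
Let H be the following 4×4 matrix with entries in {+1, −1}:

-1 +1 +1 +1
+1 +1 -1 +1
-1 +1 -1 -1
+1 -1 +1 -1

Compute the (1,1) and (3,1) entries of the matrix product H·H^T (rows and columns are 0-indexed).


Row 1 of H: [1, 1, -1, 1].
Row 3 of H: [1, -1, 1, -1].
(H·H^T)[1][1] = Σ_j H[1][j]·H[1][j] = (1)² + (1)² + (-1)² + (1)² = 1 + 1 + 1 + 1 = 4.
(H·H^T)[3][1] = Σ_j H[3][j]·H[1][j] = (1)·(1) + (-1)·(1) + (1)·(-1) + (-1)·(1) = 1 + -1 + -1 + -1 = -2.
Rows 3 and 1 are not orthogonal (dot product = -2 ≠ 0), so H is not a Hadamard matrix.

(1,1) entry = 4; (3,1) entry = -2.


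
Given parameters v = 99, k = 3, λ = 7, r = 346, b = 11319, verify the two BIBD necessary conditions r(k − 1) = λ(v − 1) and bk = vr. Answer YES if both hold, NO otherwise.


Condition (i): r(k − 1) = 346·2 = 692; λ(v − 1) = 7·98 = 686. Match? NO.
Condition (ii): bk = 11319·3 = 33957; vr = 99·346 = 34254. Match? NO.
Both conditions hold? NO.

NO


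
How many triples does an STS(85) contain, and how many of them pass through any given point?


An STS(v) is a 2-(v, 3, 1) BIBD: block size k = 3, λ = 1.
Replication: r(k − 1) = λ(v − 1) ⇒ r·2 = 85 − 1 = 84 ⇒ r = 42.
Block count: b = v(v − 1)/6 = 85·84/6 = 7140/6 = 1190.

r = 42, b = 1190.


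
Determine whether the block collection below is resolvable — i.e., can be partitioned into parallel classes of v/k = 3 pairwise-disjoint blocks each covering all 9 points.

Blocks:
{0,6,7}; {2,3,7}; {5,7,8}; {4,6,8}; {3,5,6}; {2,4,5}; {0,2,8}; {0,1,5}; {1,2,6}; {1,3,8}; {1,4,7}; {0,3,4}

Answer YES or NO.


v = 9, block size k = 3, number of blocks = 12.
For resolvability, blocks must partition into parallel classes of size v/k = 3.
Total blocks must therefore be a multiple of 3: 12 = 3·4 + 0 ⇒ divisible ✓.
Greedy packing gives 4 candidate class(es). Each should be a full parallel class (size 3, covers all 9 points).
  Class 1 (3 blocks): {0,6,7}; {2,4,5}; {1,3,8}. Points covered: [0, 1, 2, 3, 4, 5, 6, 7, 8].
  Class 2 (3 blocks): {2,3,7}; {4,6,8}; {0,1,5}. Points covered: [0, 1, 2, 3, 4, 5, 6, 7, 8].
  Class 3 (3 blocks): {5,7,8}; {1,2,6}; {0,3,4}. Points covered: [0, 1, 2, 3, 4, 5, 6, 7, 8].
  Class 4 (3 blocks): {3,5,6}; {0,2,8}; {1,4,7}. Points covered: [0, 1, 2, 3, 4, 5, 6, 7, 8].
All classes full (size 3)? YES. All classes cover every point? YES.
Resolvable? YES.

YES


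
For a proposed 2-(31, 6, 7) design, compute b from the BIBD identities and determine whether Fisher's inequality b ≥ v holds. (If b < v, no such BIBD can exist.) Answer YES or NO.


b = λv(v − 1)/(k(k − 1)) = 7·31·30/(6·5) = 6510/30 = 217.
Compare with v = 31: b ≥ v, so Fisher's inequality holds.

YES


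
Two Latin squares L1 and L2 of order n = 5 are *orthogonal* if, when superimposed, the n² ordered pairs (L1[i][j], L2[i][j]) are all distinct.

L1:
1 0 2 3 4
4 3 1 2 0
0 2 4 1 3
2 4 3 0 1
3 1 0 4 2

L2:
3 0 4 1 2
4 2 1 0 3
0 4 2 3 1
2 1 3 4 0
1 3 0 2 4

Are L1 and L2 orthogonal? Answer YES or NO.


Form the n² = 25 superimposed pairs (L1[i][j], L2[i][j]), row by row (rows and columns indexed from 0):
row 0: (1,3) (0,0) (2,4) (3,1) (4,2)
row 1: (4,4) (3,2) (1,1) (2,0) (0,3)
row 2: (0,0) (2,4) (4,2) (1,3) (3,1)
row 3: (2,2) (4,1) (3,3) (0,4) (1,0)
row 4: (3,1) (1,3) (0,0) (4,2) (2,4)
Orthogonality requires all 25 pairs distinct.
But the pair (0,0) repeats: cell (0,1) has L1 = 0, L2 = 0, and cell (2,0) has L1 = 0, L2 = 0.
A repeated pair means some other pair never occurs (only 15 distinct pairs out of 25), so the squares are not orthogonal.
Conclusion: NO.

NO


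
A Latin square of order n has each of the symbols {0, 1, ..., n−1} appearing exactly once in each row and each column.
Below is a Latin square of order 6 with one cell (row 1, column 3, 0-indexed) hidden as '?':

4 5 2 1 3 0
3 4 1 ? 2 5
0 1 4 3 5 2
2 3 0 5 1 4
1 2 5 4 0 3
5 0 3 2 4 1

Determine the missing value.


Row 1 contains symbols [1, 2, 3, 4, 5] — missing [0].
Column 3 contains symbols [1, 2, 3, 4, 5] — missing [0].
The missing symbol must appear in both missing sets; intersection = [0].
Therefore the hidden value is 0.

Missing value = 0.


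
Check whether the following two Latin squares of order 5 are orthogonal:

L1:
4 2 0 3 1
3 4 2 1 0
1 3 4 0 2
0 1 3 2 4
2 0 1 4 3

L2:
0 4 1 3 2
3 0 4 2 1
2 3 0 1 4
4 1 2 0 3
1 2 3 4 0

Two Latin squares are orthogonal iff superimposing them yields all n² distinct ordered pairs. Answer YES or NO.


Form the n² = 25 superimposed pairs (L1[i][j], L2[i][j]), row by row (rows and columns indexed from 0):
row 0: (4,0) (2,4) (0,1) (3,3) (1,2)
row 1: (3,3) (4,0) (2,4) (1,2) (0,1)
row 2: (1,2) (3,3) (4,0) (0,1) (2,4)
row 3: (0,4) (1,1) (3,2) (2,0) (4,3)
row 4: (2,1) (0,2) (1,3) (4,4) (3,0)
Orthogonality requires all 25 pairs distinct.
But the pair (3,3) repeats: cell (0,3) has L1 = 3, L2 = 3, and cell (1,0) has L1 = 3, L2 = 3.
A repeated pair means some other pair never occurs (only 15 distinct pairs out of 25), so the squares are not orthogonal.
Conclusion: NO.

NO


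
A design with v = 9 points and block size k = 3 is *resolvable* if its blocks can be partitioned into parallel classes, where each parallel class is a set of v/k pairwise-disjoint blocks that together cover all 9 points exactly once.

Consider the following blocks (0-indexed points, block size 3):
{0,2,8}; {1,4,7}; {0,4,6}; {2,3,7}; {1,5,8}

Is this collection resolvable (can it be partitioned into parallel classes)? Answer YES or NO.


v = 9, block size k = 3, number of blocks = 5.
For resolvability, blocks must partition into parallel classes of size v/k = 3.
Total blocks must therefore be a multiple of 3: 5 = 3·1 + 2 ⇒ not divisible ✗.
Resolvable? NO.

NO


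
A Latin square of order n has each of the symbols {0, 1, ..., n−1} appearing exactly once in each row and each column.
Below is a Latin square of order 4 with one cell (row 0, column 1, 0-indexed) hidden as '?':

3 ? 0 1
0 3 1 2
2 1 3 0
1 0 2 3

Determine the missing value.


Row 0 contains symbols [0, 1, 3] — missing [2].
Column 1 contains symbols [0, 1, 3] — missing [2].
The missing symbol must appear in both missing sets; intersection = [2].
Therefore the hidden value is 2.

Missing value = 2.


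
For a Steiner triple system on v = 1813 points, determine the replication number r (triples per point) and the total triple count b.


An STS(v) is a 2-(v, 3, 1) BIBD: block size k = 3, λ = 1.
Replication: r(k − 1) = λ(v − 1) ⇒ r·2 = 1813 − 1 = 1812 ⇒ r = 906.
Block count: bk = vr ⇒ b·3 = 1813·906 = 1642578 ⇒ b = 547526.
(Check via b = v(v − 1)/6 = 1813·1812/6 = 3285156/6 = 547526.)

r = 906, b = 547526.


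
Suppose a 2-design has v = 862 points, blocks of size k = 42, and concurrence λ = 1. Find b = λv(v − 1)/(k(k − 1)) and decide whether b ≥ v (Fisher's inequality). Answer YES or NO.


b = λv(v − 1)/(k(k − 1)) = 1·862·861/(42·41) = 742182/1722 = 431.
Compare with v = 862: b < v, so Fisher's inequality fails.

NO


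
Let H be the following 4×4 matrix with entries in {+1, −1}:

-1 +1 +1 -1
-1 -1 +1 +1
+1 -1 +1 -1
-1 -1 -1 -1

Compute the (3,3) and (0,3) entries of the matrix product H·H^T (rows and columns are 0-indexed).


Row 0 of H: [-1, 1, 1, -1].
Row 3 of H: [-1, -1, -1, -1].
(H·H^T)[3][3] = Σ_j H[3][j]·H[3][j] = (-1)² + (-1)² + (-1)² + (-1)² = 1 + 1 + 1 + 1 = 4.
(H·H^T)[0][3] = Σ_j H[0][j]·H[3][j] = (-1)·(-1) + (1)·(-1) + (1)·(-1) + (-1)·(-1) = 1 + -1 + -1 + 1 = 0.
So rows 0 and 3 are orthogonal; the diagonal entry equals n = 4.

(3,3) entry = 4; (0,3) entry = 0.


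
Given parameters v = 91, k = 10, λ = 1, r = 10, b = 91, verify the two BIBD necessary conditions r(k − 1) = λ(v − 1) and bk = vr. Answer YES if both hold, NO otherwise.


Condition (i): r(k − 1) = 10·9 = 90; λ(v − 1) = 1·90 = 90. Match? YES.
Condition (ii): bk = 91·10 = 910; vr = 91·10 = 910. Match? YES.
Both conditions hold? YES.

YES


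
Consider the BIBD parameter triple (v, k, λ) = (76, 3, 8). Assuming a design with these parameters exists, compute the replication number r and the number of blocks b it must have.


Any 2-(v, k, λ) BIBD satisfies two necessary conditions:
  (i)  Each point sits in r blocks, and counting incidences through any fixed point gives r(k − 1) = λ(v − 1), so r = λ(v − 1)/(k − 1).
  (ii) Total incidences bk = vr, so b = vr/k.
Step 1: r = λ(v − 1)/(k − 1) = 8·(76 − 1)/(3 − 1) = 8·75/2 = 600/2 = 300.
Step 2: b = vr/k = 76·300/3 = 22800/3 = 7600.
Check integrality: r = 300 ∈ Z ✓, b = 7600 ∈ Z ✓.
(These identities are necessary conditions: they determine r and b for any design with these parameters, but do not by themselves prove that one exists.)

r = 300, b = 7600.


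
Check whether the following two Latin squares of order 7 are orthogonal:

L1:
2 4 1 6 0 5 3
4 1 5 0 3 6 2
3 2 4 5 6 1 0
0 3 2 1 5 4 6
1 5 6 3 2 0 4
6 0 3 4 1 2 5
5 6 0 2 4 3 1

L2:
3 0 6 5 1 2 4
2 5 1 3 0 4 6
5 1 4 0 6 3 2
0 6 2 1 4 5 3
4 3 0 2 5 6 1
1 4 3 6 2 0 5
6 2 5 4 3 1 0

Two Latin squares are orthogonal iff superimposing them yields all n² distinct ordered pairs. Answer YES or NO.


Form the n² = 49 superimposed pairs (L1[i][j], L2[i][j]), row by row (rows and columns indexed from 0):
row 0: (2,3) (4,0) (1,6) (6,5) (0,1) (5,2) (3,4)
row 1: (4,2) (1,5) (5,1) (0,3) (3,0) (6,4) (2,6)
row 2: (3,5) (2,1) (4,4) (5,0) (6,6) (1,3) (0,2)
row 3: (0,0) (3,6) (2,2) (1,1) (5,4) (4,5) (6,3)
row 4: (1,4) (5,3) (6,0) (3,2) (2,5) (0,6) (4,1)
row 5: (6,1) (0,4) (3,3) (4,6) (1,2) (2,0) (5,5)
row 6: (5,6) (6,2) (0,5) (2,4) (4,3) (3,1) (1,0)
Orthogonality requires all 49 pairs distinct.
Check by first coordinate: for each symbol s of L1, list the L2 entries in the n cells where L1 = s; they must all differ.
  L1 = 0: L2 entries (in reading order) 1, 3, 2, 0, 6, 4, 5 — all 7 distinct ✓
  L1 = 1: L2 entries (in reading order) 6, 5, 3, 1, 4, 2, 0 — all 7 distinct ✓
  L1 = 2: L2 entries (in reading order) 3, 6, 1, 2, 5, 0, 4 — all 7 distinct ✓
  L1 = 3: L2 entries (in reading order) 4, 0, 5, 6, 2, 3, 1 — all 7 distinct ✓
  L1 = 4: L2 entries (in reading order) 0, 2, 4, 5, 1, 6, 3 — all 7 distinct ✓
  L1 = 5: L2 entries (in reading order) 2, 1, 0, 4, 3, 5, 6 — all 7 distinct ✓
  L1 = 6: L2 entries (in reading order) 5, 4, 6, 3, 0, 1, 2 — all 7 distinct ✓
Every symbol of L1 meets every symbol of L2 exactly once, so all 49 pairs are distinct (49 of 49).
Conclusion: YES.

YES


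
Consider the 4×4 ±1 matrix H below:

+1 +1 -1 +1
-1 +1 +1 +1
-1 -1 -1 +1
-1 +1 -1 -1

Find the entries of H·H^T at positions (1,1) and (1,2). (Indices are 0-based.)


Row 1 of H: [-1, 1, 1, 1].
Row 2 of H: [-1, -1, -1, 1].
(H·H^T)[1][1] = Σ_j H[1][j]·H[1][j] = (-1)² + (1)² + (1)² + (1)² = 1 + 1 + 1 + 1 = 4.
(H·H^T)[1][2] = Σ_j H[1][j]·H[2][j] = (-1)·(-1) + (1)·(-1) + (1)·(-1) + (1)·(1) = 1 + -1 + -1 + 1 = 0.
So rows 1 and 2 are orthogonal; the diagonal entry equals n = 4.

(1,1) entry = 4; (1,2) entry = 0.


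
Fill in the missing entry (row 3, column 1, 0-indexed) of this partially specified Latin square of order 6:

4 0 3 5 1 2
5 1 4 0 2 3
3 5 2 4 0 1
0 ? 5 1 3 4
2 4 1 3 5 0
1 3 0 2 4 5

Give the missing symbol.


Row 3 contains symbols [0, 1, 3, 4, 5] — missing [2].
Column 1 contains symbols [0, 1, 3, 4, 5] — missing [2].
The missing symbol must appear in both missing sets; intersection = [2].
Therefore the hidden value is 2.

Missing value = 2.


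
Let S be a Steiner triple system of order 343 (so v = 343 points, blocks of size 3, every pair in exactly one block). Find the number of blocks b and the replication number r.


An STS(v) is a 2-(v, 3, 1) BIBD: block size k = 3, λ = 1.
Replication: r(k − 1) = λ(v − 1) ⇒ r·2 = 343 − 1 = 342 ⇒ r = 171.
Block count: b = v(v − 1)/6 = 343·342/6 = 117306/6 = 19551.
(Check via bk = vr: 19551·3 = 58653 = 343·171 = 58653 ✓.)

r = 171, b = 19551.


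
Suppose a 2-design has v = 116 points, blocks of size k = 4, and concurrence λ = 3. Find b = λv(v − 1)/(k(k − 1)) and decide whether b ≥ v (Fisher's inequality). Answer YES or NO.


b = λv(v − 1)/(k(k − 1)) = 3·116·115/(4·3) = 40020/12 = 3335.
Compare with v = 116: b ≥ v, so Fisher's inequality holds.

YES


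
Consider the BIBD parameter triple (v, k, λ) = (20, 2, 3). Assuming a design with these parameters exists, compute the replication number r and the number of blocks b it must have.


Any 2-(v, k, λ) BIBD satisfies two necessary conditions:
  (i)  Each point sits in r blocks, and counting incidences through any fixed point gives r(k − 1) = λ(v − 1), so r = λ(v − 1)/(k − 1).
  (ii) Total incidences bk = vr, so b = vr/k.
Step 1: r = λ(v − 1)/(k − 1) = 3·(20 − 1)/(2 − 1) = 3·19/1 = 57/1 = 57.
Step 2: b = vr/k = 20·57/2 = 1140/2 = 570.
Check integrality: r = 57 ∈ Z ✓, b = 570 ∈ Z ✓.
(These identities are necessary conditions: they determine r and b for any design with these parameters, but do not by themselves prove that one exists.)

r = 57, b = 570.


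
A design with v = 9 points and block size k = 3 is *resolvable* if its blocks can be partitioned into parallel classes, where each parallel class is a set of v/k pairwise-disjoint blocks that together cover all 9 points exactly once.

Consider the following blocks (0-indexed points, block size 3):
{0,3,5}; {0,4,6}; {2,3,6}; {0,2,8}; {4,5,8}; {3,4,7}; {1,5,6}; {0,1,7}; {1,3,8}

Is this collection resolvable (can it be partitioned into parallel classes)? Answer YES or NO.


v = 9, block size k = 3, number of blocks = 9.
For resolvability, blocks must partition into parallel classes of size v/k = 3.
Total blocks must therefore be a multiple of 3: 9 = 3·3 + 0 ⇒ divisible ✓.
Consider block {0,3,5}. It intersects every other block in the collection, so no parallel class of size 3 can contain it.
Since every block must belong to some parallel class in a resolution, the collection cannot be partitioned into parallel classes.
Resolvable? NO.

NO


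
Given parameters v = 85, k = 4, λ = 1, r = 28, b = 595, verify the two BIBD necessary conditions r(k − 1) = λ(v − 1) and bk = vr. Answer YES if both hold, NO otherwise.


Condition (i): r(k − 1) = 28·3 = 84; λ(v − 1) = 1·84 = 84. Match? YES.
Condition (ii): bk = 595·4 = 2380; vr = 85·28 = 2380. Match? YES.
Both conditions hold? YES.

YES


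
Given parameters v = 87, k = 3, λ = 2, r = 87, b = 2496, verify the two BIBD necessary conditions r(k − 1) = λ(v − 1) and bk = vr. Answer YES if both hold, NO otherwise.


Condition (i): r(k − 1) = 87·2 = 174; λ(v − 1) = 2·86 = 172. Match? NO.
Condition (ii): bk = 2496·3 = 7488; vr = 87·87 = 7569. Match? NO.
Both conditions hold? NO.

NO


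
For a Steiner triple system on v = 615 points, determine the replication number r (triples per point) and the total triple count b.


An STS(v) is a 2-(v, 3, 1) BIBD: block size k = 3, λ = 1.
Replication: r(k − 1) = λ(v − 1) ⇒ r·2 = 615 − 1 = 614 ⇒ r = 307.
Block count: b = v(v − 1)/6 = 615·614/6 = 377610/6 = 62935.
(Check via bk = vr: 62935·3 = 188805 = 615·307 = 188805 ✓.)

r = 307, b = 62935.


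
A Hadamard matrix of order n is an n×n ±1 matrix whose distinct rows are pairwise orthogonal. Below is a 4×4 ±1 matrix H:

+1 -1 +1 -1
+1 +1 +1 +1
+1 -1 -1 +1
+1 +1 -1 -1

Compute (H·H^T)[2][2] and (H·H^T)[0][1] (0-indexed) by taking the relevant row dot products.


Row 0 of H: [1, -1, 1, -1].
Row 1 of H: [1, 1, 1, 1].
Row 2 of H: [1, -1, -1, 1].
(H·H^T)[2][2] = Σ_j H[2][j]·H[2][j] = (1)² + (-1)² + (-1)² + (1)² = 1 + 1 + 1 + 1 = 4.
(H·H^T)[0][1] = Σ_j H[0][j]·H[1][j] = (1)·(1) + (-1)·(1) + (1)·(1) + (-1)·(1) = 1 + -1 + 1 + -1 = 0.
So rows 0 and 1 are orthogonal; the diagonal entry equals n = 4.

(2,2) entry = 4; (0,1) entry = 0.


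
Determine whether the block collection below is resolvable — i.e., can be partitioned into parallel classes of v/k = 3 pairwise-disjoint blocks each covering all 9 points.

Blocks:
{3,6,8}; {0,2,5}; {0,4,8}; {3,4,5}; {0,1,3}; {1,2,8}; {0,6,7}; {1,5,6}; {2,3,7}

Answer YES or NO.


v = 9, block size k = 3, number of blocks = 9.
For resolvability, blocks must partition into parallel classes of size v/k = 3.
Total blocks must therefore be a multiple of 3: 9 = 3·3 + 0 ⇒ divisible ✓.
Consider block {3,6,8}. The only other block(s) in the collection disjoint from it are {0,2,5} — just 1 block(s). Any parallel class containing {3,6,8} would need 2 other blocks each disjoint from it, so no parallel class of size 3 can contain {3,6,8}.
Since every block must belong to some parallel class in a resolution, the collection cannot be partitioned into parallel classes.
Resolvable? NO.

NO
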